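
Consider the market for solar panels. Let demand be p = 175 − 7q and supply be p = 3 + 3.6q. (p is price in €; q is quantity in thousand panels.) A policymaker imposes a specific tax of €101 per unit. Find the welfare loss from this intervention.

Competitive equilibrium: 175 − 7q = 3 + 3.6q → q* = 16.2264, p* = 61.4151.
With the tax, the buyer price exceeds the seller price by 101: (175 − 7q) − (3 + 3.6q) = 101 → q' = 6.6981.
Δq = 16.2264 − 6.6981 = 9.5283; the wedge equals the tax, 101.
DWL = ½ × 9.5283 × 101 = €481.18 thousand.

€481.18 thousand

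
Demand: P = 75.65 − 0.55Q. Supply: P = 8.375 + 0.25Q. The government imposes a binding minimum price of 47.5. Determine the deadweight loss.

Competitive equilibrium: 75.65 − 0.55Q = 8.375 + 0.25Q → Q* = 84.0938, P* = 29.3984.
At the floor P = 47.5, quantity demanded = (75.65 − 47.5)/0.55 = 51.1818.
Sellers' marginal cost at Q' = 51.1818: 8.375 + 0.25·51.1818 = 21.1705.
ΔQ = 84.0938 − 51.1818 = 32.912; wedge = 47.5 − 21.1705 = 26.3295.
DWL = ½ × 32.912 × 26.3295 = 433.28.

433.28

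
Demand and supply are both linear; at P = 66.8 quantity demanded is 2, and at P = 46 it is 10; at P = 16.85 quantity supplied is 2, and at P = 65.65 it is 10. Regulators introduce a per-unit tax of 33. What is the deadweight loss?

Demand slope = (46 − 66.8)/(10 − 2) = −2.6, so P = 72 − 2.6Q.
Supply slope = (65.65 − 16.85)/(10 − 2) = 6.1, so P = 4.65 + 6.1Q.
Competitive equilibrium: 72 − 2.6Q = 4.65 + 6.1Q → Q* = 7.7414, P* = 51.8724.
With the tax, the buyer price exceeds the seller price by 33: (72 − 2.6Q) − (4.65 + 6.1Q) = 33 → Q' = 3.9483.
ΔQ = 7.7414 − 3.9483 = 3.7931; the wedge equals the tax, 33.
The triangle = ½ × 3.7931 × 33 = 62.59.

62.59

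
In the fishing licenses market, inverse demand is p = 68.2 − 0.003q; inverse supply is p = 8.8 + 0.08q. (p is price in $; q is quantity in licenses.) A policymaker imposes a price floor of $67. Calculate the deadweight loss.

Competitive equilibrium: 68.2 − 0.003q = 8.8 + 0.08q → q* = 715.6627, p* = 66.053.
At the floor p = 67, quantity demanded = (68.2 − 67)/0.003 = 400.
Sellers' marginal cost at q' = 400: 8.8 + 0.08·400 = 40.8.
Δq = 715.6627 − 400 = 315.6627; wedge = 67 − 40.8 = 26.2.
The triangle = ½ × 315.6627 × 26.2 = $4135.18.

$4135.18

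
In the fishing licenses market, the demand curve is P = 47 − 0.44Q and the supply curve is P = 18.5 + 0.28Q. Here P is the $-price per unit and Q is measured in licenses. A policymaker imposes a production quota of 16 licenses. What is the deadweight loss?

$200.22

Competitive equilibrium: 47 − 0.44Q = 18.5 + 0.28Q → Q* = 39.5833, P* = 29.5833.
At Q = 16: demand price = 47 − 0.44·16 = 39.96; supply price = 18.5 + 0.28·16 = 22.98.
ΔQ = 39.5833 − 16 = 23.5833; wedge = 39.96 − 22.98 = 16.98.
DWL = ½ × 23.5833 × 16.98 = $200.22.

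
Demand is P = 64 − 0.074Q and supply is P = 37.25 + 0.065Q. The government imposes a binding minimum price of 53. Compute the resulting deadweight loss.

Competitive equilibrium: 64 − 0.074Q = 37.25 + 0.065Q → Q* = 192.44604, P* = 49.75899.
At the floor P = 53, quantity demanded = (64 − 53)/0.074 = 148.64865.
Sellers' marginal cost at Q' = 148.64865: 37.25 + 0.065·148.64865 = 46.91216.
ΔQ = 192.44604 − 148.64865 = 43.79739; wedge = 53 − 46.91216 = 6.08784.
DWL = ½ × 43.79739 × 6.08784 = 133.32.

133.32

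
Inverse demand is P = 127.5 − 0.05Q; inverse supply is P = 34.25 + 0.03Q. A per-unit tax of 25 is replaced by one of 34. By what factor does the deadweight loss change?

1.8496

Competitive equilibrium: 127.5 − 0.05Q = 34.25 + 0.03Q → Q* = 1165.625, P* = 69.2188.
For a per-unit tax t: ΔQ = t/0.08, so DWL = ½·t·(t/0.08) = t²/0.16.
At t = 25: DWL = 3906.25. At t = 34: DWL = 7225.
Ratio = (34/25)² = 1.8496.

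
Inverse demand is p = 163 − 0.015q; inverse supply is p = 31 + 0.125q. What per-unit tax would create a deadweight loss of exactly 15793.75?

66.5

Competitive equilibrium: 163 − 0.015q = 31 + 0.125q → q* = 942.8571, p* = 148.8571.
A tax t gives Δq = t/0.14 and wedge t, so DWL = t²/0.28.
t²/0.28 = 15793.75 → t² = 4422.25 → t = 66.5.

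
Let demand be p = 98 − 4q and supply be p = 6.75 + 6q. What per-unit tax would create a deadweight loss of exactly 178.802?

59.8

Competitive equilibrium: 98 − 4q = 6.75 + 6q → q* = 9.125, p* = 61.5.
A tax t gives Δq = t/10 and wedge t, so DWL = t²/20.
t²/20 = 178.802 → t² = 3576.04 → t = 59.8.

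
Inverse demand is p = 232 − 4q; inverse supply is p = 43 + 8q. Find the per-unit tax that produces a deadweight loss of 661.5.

Competitive equilibrium: 232 − 4q = 43 + 8q → q* = 15.75, p* = 169.
A tax t gives Δq = t/12 and wedge t, so DWL = t²/24.
t²/24 = 661.5 → t² = 15876 → t = 126.

126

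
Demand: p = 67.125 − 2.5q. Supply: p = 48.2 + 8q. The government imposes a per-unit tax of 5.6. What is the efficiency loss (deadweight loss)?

Competitive equilibrium: 67.125 − 2.5q = 48.2 + 8q → q* = 1.8024, p* = 62.619.
With the tax, the buyer price exceeds the seller price by 5.6: (67.125 − 2.5q) − (48.2 + 8q) = 5.6 → q' = 1.269.
Δq = 1.8024 − 1.269 = 0.5334; the wedge equals the tax, 5.6.
The triangle = ½ × 0.5334 × 5.6 = 1.49.

1.49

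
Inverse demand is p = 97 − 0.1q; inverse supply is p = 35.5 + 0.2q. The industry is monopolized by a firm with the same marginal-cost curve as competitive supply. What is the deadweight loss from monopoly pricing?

393.98

Competitive equilibrium: 97 − 0.1q = 35.5 + 0.2q → q* = 205, p* = 76.5.
Marginal revenue: MR = 97 − 0.2q. Set MR = MC: 97 − 0.2q = 35.5 + 0.2q → q_m = 153.75.
Price p_m = 97 − 0.1·153.75 = 81.625; MC(q_m) = 35.5 + 0.2·153.75 = 66.25.
Competitive q* = 205, so Δq = 51.25; wedge = 81.625 − 66.25 = 15.375.
DWL = ½ × 51.25 × 15.375 = 393.98.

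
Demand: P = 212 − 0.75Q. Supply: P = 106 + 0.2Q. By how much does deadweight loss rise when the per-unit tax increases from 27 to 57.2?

Competitive equilibrium: 212 − 0.75Q = 106 + 0.2Q → Q* = 111.5789, P* = 128.3158.
For a per-unit tax t: ΔQ = t/0.95, so DWL = ½·t·(t/0.95) = t²/1.9.
At t = 27: DWL = 383.684. At t = 57.2: DWL = 1722.021.
Increase = 1722.021 − 383.684 = 1338.34.

1338.34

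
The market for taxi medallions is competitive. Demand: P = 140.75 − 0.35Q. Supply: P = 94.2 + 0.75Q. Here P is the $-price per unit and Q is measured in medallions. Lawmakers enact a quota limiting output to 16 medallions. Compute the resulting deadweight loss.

Competitive equilibrium: 140.75 − 0.35Q = 94.2 + 0.75Q → Q* = 42.3182, P* = 125.9386.
At Q = 16: demand price = 140.75 − 0.35·16 = 135.15; supply price = 94.2 + 0.75·16 = 106.2.
ΔQ = 42.3182 − 16 = 26.3182; wedge = 135.15 − 106.2 = 28.95.
The triangle = ½ × 26.3182 × 28.95 = $380.96.

$380.96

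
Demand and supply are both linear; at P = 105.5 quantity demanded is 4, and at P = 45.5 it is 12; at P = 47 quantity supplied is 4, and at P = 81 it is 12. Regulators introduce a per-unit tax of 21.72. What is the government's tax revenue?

Demand slope = (45.5 − 105.5)/(12 − 4) = −7.5, so P = 135.5 − 7.5Q.
Supply slope = (81 − 47)/(12 − 4) = 4.25, so P = 30 + 4.25Q.
Competitive equilibrium: 135.5 − 7.5Q = 30 + 4.25Q → Q* = 8.9787, P* = 68.1596.
With the tax, the buyer price exceeds the seller price by 21.72: (135.5 − 7.5Q) − (30 + 4.25Q) = 21.72 → Q' = 7.1302.
Tax revenue = 21.72 × 7.1302 = 154.87.

154.87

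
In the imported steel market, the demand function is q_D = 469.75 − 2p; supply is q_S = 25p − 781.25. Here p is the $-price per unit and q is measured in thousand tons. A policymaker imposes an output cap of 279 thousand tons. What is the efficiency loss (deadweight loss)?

$2597.49 thousand

In inverse form: demand p = 234.875 − 0.5q, supply p = 31.25 + 0.04q.
Competitive equilibrium: 234.875 − 0.5q = 31.25 + 0.04q → q* = 377.0833, p* = 46.3333.
At q = 279: demand price = 234.875 − 0.5·279 = 95.375; supply price = 31.25 + 0.04·279 = 42.41.
Δq = 377.0833 − 279 = 98.0833; wedge = 95.375 − 42.41 = 52.965.
DWL = ½ × 98.0833 × 52.965 = $2597.49 thousand.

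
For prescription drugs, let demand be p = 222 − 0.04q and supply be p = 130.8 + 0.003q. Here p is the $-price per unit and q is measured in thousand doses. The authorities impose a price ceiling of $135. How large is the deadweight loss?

$11174.42 thousand

Competitive equilibrium: 222 − 0.04q = 130.8 + 0.003q → q* = 2120.9302, p* = 137.1628.
At the ceiling p = 135, quantity supplied = (135 − 130.8)/0.003 = 1400.
Willingness to pay at q' = 1400: 222 − 0.04·1400 = 166.
Δq = 2120.9302 − 1400 = 720.9302; wedge = 166 − 135 = 31.
Deadweight loss = ½ × 720.9302 × 31 = $11174.42 thousand.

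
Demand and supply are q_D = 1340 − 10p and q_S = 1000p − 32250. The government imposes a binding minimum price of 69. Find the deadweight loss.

6451.53

In inverse form: demand p = 134 − 0.1q, supply p = 32.25 + 0.001q.
Competitive equilibrium: 134 − 0.1q = 32.25 + 0.001q → q* = 1007.4257, p* = 33.2574.
At the floor p = 69, quantity demanded = (134 − 69)/0.1 = 650.
Sellers' marginal cost at q' = 650: 32.25 + 0.001·650 = 32.9.
Δq = 1007.4257 − 650 = 357.4257; wedge = 69 − 32.9 = 36.1.
DWL = ½ × 357.4257 × 36.1 = 6451.53.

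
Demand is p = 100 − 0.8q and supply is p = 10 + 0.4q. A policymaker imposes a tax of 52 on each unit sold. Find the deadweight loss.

1126.67

Competitive equilibrium: 100 − 0.8q = 10 + 0.4q → q* = 75, p* = 40.
With the tax, the buyer price exceeds the seller price by 52: (100 − 0.8q) − (10 + 0.4q) = 52 → q' = 31.6667.
Δq = 75 − 31.6667 = 43.3333; the wedge equals the tax, 52.
DWL = ½ × 43.3333 × 52 = 1126.67.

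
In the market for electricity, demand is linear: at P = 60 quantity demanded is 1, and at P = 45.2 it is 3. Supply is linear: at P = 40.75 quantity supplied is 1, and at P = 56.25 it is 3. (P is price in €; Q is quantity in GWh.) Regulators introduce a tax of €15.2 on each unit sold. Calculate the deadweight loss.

Demand slope = (45.2 − 60)/(3 − 1) = −7.4, so P = 67.4 − 7.4Q.
Supply slope = (56.25 − 40.75)/(3 − 1) = 7.75, so P = 33 + 7.75Q.
Competitive equilibrium: 67.4 − 7.4Q = 33 + 7.75Q → Q* = 2.2706, P* = 50.5974.
With the tax, the buyer price exceeds the seller price by 15.2: (67.4 − 7.4Q) − (33 + 7.75Q) = 15.2 → Q' = 1.2673.
ΔQ = 2.2706 − 1.2673 = 1.0033; the wedge equals the tax, 15.2.
Deadweight loss = ½ × 1.0033 × 15.2 = €7.63.

€7.63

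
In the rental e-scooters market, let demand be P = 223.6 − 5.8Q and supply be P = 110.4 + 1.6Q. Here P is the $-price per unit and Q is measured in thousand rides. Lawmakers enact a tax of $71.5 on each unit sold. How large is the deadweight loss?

$345.42 thousand

Competitive equilibrium: 223.6 − 5.8Q = 110.4 + 1.6Q → Q* = 15.2973, P* = 134.8757.
With the tax, the buyer price exceeds the seller price by 71.5: (223.6 − 5.8Q) − (110.4 + 1.6Q) = 71.5 → Q' = 5.6351.
ΔQ = 15.2973 − 5.6351 = 9.6622; the wedge equals the tax, 71.5.
Welfare loss = ½ × 9.6622 × 71.5 = $345.42 thousand.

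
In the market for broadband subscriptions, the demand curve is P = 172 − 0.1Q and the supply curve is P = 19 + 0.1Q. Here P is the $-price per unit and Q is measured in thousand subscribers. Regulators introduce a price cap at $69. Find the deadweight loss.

$7022.50 thousand

Competitive equilibrium: 172 − 0.1Q = 19 + 0.1Q → Q* = 765, P* = 95.5.
At the ceiling P = 69, quantity supplied = (69 − 19)/0.1 = 500.
Willingness to pay at Q' = 500: 172 − 0.1·500 = 122.
ΔQ = 765 − 500 = 265; wedge = 122 − 69 = 53.
Welfare loss = ½ × 265 × 53 = $7022.50 thousand.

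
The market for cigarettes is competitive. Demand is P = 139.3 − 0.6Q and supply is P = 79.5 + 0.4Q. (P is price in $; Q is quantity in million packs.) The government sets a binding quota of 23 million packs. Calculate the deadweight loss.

$677.12 million

Competitive equilibrium: 139.3 − 0.6Q = 79.5 + 0.4Q → Q* = 59.8, P* = 103.42.
At Q = 23: demand price = 139.3 − 0.6·23 = 125.5; supply price = 79.5 + 0.4·23 = 88.7.
ΔQ = 59.8 − 23 = 36.8; wedge = 125.5 − 88.7 = 36.8.
Deadweight loss = ½ × 36.8 × 36.8 = $677.12 million.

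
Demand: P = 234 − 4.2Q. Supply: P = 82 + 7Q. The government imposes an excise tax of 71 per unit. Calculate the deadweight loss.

225.04

Competitive equilibrium: 234 − 4.2Q = 82 + 7Q → Q* = 13.57143, P* = 177.
With the tax, the buyer price exceeds the seller price by 71: (234 − 4.2Q) − (82 + 7Q) = 71 → Q' = 7.23214.
ΔQ = 13.57143 − 7.23214 = 6.33929; the wedge equals the tax, 71.
Welfare loss = ½ × 6.33929 × 71 = 225.04.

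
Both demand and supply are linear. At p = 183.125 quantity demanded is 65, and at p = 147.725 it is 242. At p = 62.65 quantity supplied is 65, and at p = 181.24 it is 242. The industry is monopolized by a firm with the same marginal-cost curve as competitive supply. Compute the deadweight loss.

Demand slope = (147.725 − 183.125)/(242 − 65) = −0.2, so p = 196.125 − 0.2q.
Supply slope = (181.24 − 62.65)/(242 − 65) = 0.67, so p = 19.1 + 0.67q.
Competitive equilibrium: 196.125 − 0.2q = 19.1 + 0.67q → q* = 203.477, p* = 155.4296.
Marginal revenue: MR = 196.125 − 0.4q. Set MR = MC: 196.125 − 0.4q = 19.1 + 0.67q → q_m = 165.4439.
Price p_m = 196.125 − 0.2·165.4439 = 163.0362; MC(q_m) = 19.1 + 0.67·165.4439 = 129.9474.
Competitive q* = 203.477, so Δq = 38.0331; wedge = 163.0362 − 129.9474 = 33.0888.
Welfare loss = ½ × 38.0331 × 33.0888 = 629.23.

629.23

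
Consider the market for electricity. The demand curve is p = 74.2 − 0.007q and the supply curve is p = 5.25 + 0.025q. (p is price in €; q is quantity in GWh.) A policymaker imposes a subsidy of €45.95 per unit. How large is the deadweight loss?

€32990.66

Competitive equilibrium: 74.2 − 0.007q = 5.25 + 0.025q → q* = 2154.6875, p* = 59.1172.
The subsidy lowers effective supply by 45.95: p = 0.025q − 40.7.
New quantity: 74.2 − 0.007q = 0.025q − 40.7 → q' = 3590.625.
Overproduction Δq = 3590.625 − 2154.6875 = 1435.9375; wedge = subsidy = 45.95.
Deadweight loss = ½ × 1435.9375 × 45.95 = €32990.66.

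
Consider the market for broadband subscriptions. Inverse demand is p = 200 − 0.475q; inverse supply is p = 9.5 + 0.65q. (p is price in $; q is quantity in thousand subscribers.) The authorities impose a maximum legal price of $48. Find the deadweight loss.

Competitive equilibrium: 200 − 0.475q = 9.5 + 0.65q → q* = 169.3333, p* = 119.5667.
At the ceiling p = 48, quantity supplied = (48 − 9.5)/0.65 = 59.2308.
Willingness to pay at q' = 59.2308: 200 − 0.475·59.2308 = 171.8654.
Δq = 169.3333 − 59.2308 = 110.1025; wedge = 171.8654 − 48 = 123.8654.
The triangle = ½ × 110.1025 × 123.8654 = $6818.95 thousand.

$6818.95 thousand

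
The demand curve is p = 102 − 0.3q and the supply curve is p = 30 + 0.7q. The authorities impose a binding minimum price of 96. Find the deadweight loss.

Competitive equilibrium: 102 − 0.3q = 30 + 0.7q → q* = 72, p* = 80.4.
At the floor p = 96, quantity demanded = (102 − 96)/0.3 = 20.
Sellers' marginal cost at q' = 20: 30 + 0.7·20 = 44.
Δq = 72 − 20 = 52; wedge = 96 − 44 = 52.
Welfare loss = ½ × 52 × 52 = 1352.

1352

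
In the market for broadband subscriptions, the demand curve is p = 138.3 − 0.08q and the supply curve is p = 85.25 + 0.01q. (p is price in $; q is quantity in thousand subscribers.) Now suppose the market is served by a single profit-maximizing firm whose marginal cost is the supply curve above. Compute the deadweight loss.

Competitive equilibrium: 138.3 − 0.08q = 85.25 + 0.01q → q* = 589.444444, p* = 91.144444.
Marginal revenue: MR = 138.3 − 0.16q. Set MR = MC: 138.3 − 0.16q = 85.25 + 0.01q → q_m = 312.058824.
Price p_m = 138.3 − 0.08·312.058824 = 113.335294; MC(q_m) = 85.25 + 0.01·312.058824 = 88.370588.
Competitive q* = 589.444444, so Δq = 277.38562; wedge = 113.335294 − 88.370588 = 24.964706.
DWL = ½ × 277.38562 × 24.964706 = $3462.43 thousand.

$3462.43 thousand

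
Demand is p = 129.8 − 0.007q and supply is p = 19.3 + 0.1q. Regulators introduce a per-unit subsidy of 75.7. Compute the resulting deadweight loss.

Competitive equilibrium: 129.8 − 0.007q = 19.3 + 0.1q → q* = 1032.7103, p* = 122.571.
The subsidy lowers effective supply by 75.7: p = 0.1q − 56.4.
New quantity: 129.8 − 0.007q = 0.1q − 56.4 → q' = 1740.1869.
Overproduction Δq = 1740.1869 − 1032.7103 = 707.4766; wedge = subsidy = 75.7.
DWL = ½ × 707.4766 × 75.7 = 26777.99.

26777.99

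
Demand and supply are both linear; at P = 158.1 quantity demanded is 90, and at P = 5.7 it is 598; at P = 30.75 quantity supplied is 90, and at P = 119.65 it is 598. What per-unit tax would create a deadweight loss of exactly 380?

19

Demand slope = (5.7 − 158.1)/(598 − 90) = −0.3, so P = 185.1 − 0.3Q.
Supply slope = (119.65 − 30.75)/(598 − 90) = 0.175, so P = 15 + 0.175Q.
Competitive equilibrium: 185.1 − 0.3Q = 15 + 0.175Q → Q* = 358.1053, P* = 77.6684.
A tax t gives ΔQ = t/0.475 and wedge t, so DWL = t²/0.95.
t²/0.95 = 380 → t² = 361 → t = 19.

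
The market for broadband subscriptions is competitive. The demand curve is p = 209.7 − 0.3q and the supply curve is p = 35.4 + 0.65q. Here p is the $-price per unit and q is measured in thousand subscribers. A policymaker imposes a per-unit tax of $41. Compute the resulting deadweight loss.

Competitive equilibrium: 209.7 − 0.3q = 35.4 + 0.65q → q* = 183.4737, p* = 154.6579.
With the tax, the buyer price exceeds the seller price by 41: (209.7 − 0.3q) − (35.4 + 0.65q) = 41 → q' = 140.3158.
Δq = 183.4737 − 140.3158 = 43.1579; the wedge equals the tax, 41.
DWL = ½ × 43.1579 × 41 = $884.74 thousand.

$884.74 thousand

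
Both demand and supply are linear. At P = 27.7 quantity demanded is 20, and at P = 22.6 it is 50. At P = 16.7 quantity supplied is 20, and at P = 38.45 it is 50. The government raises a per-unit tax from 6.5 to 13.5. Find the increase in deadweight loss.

Demand slope = (22.6 − 27.7)/(50 − 20) = −0.17, so P = 31.1 − 0.17Q.
Supply slope = (38.45 − 16.7)/(50 − 20) = 0.725, so P = 2.2 + 0.725Q.
Competitive equilibrium: 31.1 − 0.17Q = 2.2 + 0.725Q → Q* = 32.2905, P* = 25.6106.
For a per-unit tax t: ΔQ = t/0.895, so DWL = ½·t·(t/0.895) = t²/1.79.
At t = 6.5: DWL = 23.603. At t = 13.5: DWL = 101.816.
Increase = 101.816 − 23.603 = 78.21.

78.21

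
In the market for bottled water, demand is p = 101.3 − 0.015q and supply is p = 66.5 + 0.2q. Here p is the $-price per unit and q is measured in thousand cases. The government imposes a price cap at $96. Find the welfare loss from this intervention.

$22.17 thousand

Competitive equilibrium: 101.3 − 0.015q = 66.5 + 0.2q → q* = 161.8605, p* = 98.8721.
At the ceiling p = 96, quantity supplied = (96 − 66.5)/0.2 = 147.5.
Willingness to pay at q' = 147.5: 101.3 − 0.015·147.5 = 99.0875.
Δq = 161.8605 − 147.5 = 14.3605; wedge = 99.0875 − 96 = 3.0875.
The triangle = ½ × 14.3605 × 3.0875 = $22.17 thousand.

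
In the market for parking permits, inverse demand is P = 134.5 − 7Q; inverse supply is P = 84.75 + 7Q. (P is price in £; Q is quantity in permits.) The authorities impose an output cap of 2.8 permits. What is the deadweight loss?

Competitive equilibrium: 134.5 − 7Q = 84.75 + 7Q → Q* = 3.5536, P* = 109.625.
At Q = 2.8: demand price = 134.5 − 7·2.8 = 114.9; supply price = 84.75 + 7·2.8 = 104.35.
ΔQ = 3.5536 − 2.8 = 0.7536; wedge = 114.9 − 104.35 = 10.55.
Welfare loss = ½ × 0.7536 × 10.55 = £3.98.

£3.98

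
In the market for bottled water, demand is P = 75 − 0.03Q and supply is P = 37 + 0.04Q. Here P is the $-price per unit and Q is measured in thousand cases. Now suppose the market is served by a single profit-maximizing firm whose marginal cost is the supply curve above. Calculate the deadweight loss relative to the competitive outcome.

Competitive equilibrium: 75 − 0.03Q = 37 + 0.04Q → Q* = 542.8571, P* = 58.7143.
Marginal revenue: MR = 75 − 0.06Q. Set MR = MC: 75 − 0.06Q = 37 + 0.04Q → Q_m = 380.
Price P_m = 75 − 0.03·380 = 63.6; MC(Q_m) = 37 + 0.04·380 = 52.2.
Competitive Q* = 542.8571, so ΔQ = 162.8571; wedge = 63.6 − 52.2 = 11.4.
The triangle = ½ × 162.8571 × 11.4 = $928.29 thousand.

$928.29 thousand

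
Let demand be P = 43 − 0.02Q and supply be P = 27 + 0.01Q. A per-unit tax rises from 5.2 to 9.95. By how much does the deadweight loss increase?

Competitive equilibrium: 43 − 0.02Q = 27 + 0.01Q → Q* = 533.3333, P* = 32.3333.
For a per-unit tax t: ΔQ = t/0.03, so DWL = ½·t·(t/0.03) = t²/0.06.
At t = 5.2: DWL = 450.667. At t = 9.95: DWL = 1650.042.
Increase = 1650.042 − 450.667 = 1199.375.

1199.375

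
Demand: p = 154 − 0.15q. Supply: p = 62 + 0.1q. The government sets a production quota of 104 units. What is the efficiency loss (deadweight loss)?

Competitive equilibrium: 154 − 0.15q = 62 + 0.1q → q* = 368, p* = 98.8.
At q = 104: demand price = 154 − 0.15·104 = 138.4; supply price = 62 + 0.1·104 = 72.4.
Δq = 368 − 104 = 264; wedge = 138.4 − 72.4 = 66.
The triangle = ½ × 264 × 66 = 8712.

8712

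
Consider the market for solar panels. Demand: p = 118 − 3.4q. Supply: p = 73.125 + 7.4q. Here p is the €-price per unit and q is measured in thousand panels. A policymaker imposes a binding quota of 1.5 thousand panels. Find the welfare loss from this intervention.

Competitive equilibrium: 118 − 3.4q = 73.125 + 7.4q → q* = 4.1551, p* = 103.8727.
At q = 1.5: demand price = 118 − 3.4·1.5 = 112.9; supply price = 73.125 + 7.4·1.5 = 84.225.
Δq = 4.1551 − 1.5 = 2.6551; wedge = 112.9 − 84.225 = 28.675.
DWL = ½ × 2.6551 × 28.675 = €38.07 thousand.

€38.07 thousand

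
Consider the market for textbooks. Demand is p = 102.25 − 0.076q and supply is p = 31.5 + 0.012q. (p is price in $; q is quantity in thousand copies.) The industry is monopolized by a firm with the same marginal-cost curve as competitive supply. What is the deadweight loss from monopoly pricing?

$6107.73 thousand

Competitive equilibrium: 102.25 − 0.076q = 31.5 + 0.012q → q* = 803.9773, p* = 41.1477.
Marginal revenue: MR = 102.25 − 0.152q. Set MR = MC: 102.25 − 0.152q = 31.5 + 0.012q → q_m = 431.4024.
Price p_m = 102.25 − 0.076·431.4024 = 69.4634; MC(q_m) = 31.5 + 0.012·431.4024 = 36.6768.
Competitive q* = 803.9773, so Δq = 372.5749; wedge = 69.4634 − 36.6768 = 32.7866.
Deadweight loss = ½ × 372.5749 × 32.7866 = $6107.73 thousand.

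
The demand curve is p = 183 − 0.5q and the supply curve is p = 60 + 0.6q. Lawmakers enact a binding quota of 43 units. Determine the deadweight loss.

2604.77

Competitive equilibrium: 183 − 0.5q = 60 + 0.6q → q* = 111.8182, p* = 127.0909.
At q = 43: demand price = 183 − 0.5·43 = 161.5; supply price = 60 + 0.6·43 = 85.8.
Δq = 111.8182 − 43 = 68.8182; wedge = 161.5 − 85.8 = 75.7.
Welfare loss = ½ × 68.8182 × 75.7 = 2604.77.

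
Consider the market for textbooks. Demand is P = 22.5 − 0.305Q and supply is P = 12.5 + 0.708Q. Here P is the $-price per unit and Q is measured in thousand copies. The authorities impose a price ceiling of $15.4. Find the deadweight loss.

Competitive equilibrium: 22.5 − 0.305Q = 12.5 + 0.708Q → Q* = 9.8717, P* = 19.4891.
At the ceiling P = 15.4, quantity supplied = (15.4 − 12.5)/0.708 = 4.096.
Willingness to pay at Q' = 4.096: 22.5 − 0.305·4.096 = 21.2507.
ΔQ = 9.8717 − 4.096 = 5.7757; wedge = 21.2507 − 15.4 = 5.8507.
DWL = ½ × 5.7757 × 5.8507 = $16.90 thousand.

$16.90 thousand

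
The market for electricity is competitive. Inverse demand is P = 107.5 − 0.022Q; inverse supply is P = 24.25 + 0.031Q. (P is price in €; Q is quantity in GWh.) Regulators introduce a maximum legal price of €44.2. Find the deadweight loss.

€22782.36

Competitive equilibrium: 107.5 − 0.022Q = 24.25 + 0.031Q → Q* = 1570.75472, P* = 72.9434.
At the ceiling P = 44.2, quantity supplied = (44.2 − 24.25)/0.031 = 643.54839.
Willingness to pay at Q' = 643.54839: 107.5 − 0.022·643.54839 = 93.34194.
ΔQ = 1570.75472 − 643.54839 = 927.20633; wedge = 93.34194 − 44.2 = 49.14194.
Deadweight loss = ½ × 927.20633 × 49.14194 = €22782.36.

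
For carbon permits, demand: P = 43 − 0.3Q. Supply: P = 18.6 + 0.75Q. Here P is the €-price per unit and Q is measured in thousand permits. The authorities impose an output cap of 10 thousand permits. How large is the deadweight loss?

€92 thousand

Competitive equilibrium: 43 − 0.3Q = 18.6 + 0.75Q → Q* = 23.2381, P* = 36.0286.
At Q = 10: demand price = 43 − 0.3·10 = 40; supply price = 18.6 + 0.75·10 = 26.1.
ΔQ = 23.2381 − 10 = 13.2381; wedge = 40 − 26.1 = 13.9.
DWL = ½ × 13.2381 × 13.9 = €92 thousand.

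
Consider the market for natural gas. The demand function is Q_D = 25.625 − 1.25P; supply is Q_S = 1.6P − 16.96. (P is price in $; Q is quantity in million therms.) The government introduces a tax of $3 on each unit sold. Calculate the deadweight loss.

$3.16 million

In inverse form: demand P = 20.5 − 0.8Q, supply P = 10.6 + 0.625Q.
Competitive equilibrium: 20.5 − 0.8Q = 10.6 + 0.625Q → Q* = 6.9474, P* = 14.9421.
With the tax, the buyer price exceeds the seller price by 3: (20.5 − 0.8Q) − (10.6 + 0.625Q) = 3 → Q' = 4.8421.
ΔQ = 6.9474 − 4.8421 = 2.1053; the wedge equals the tax, 3.
Welfare loss = ½ × 2.1053 × 3 = $3.16 million.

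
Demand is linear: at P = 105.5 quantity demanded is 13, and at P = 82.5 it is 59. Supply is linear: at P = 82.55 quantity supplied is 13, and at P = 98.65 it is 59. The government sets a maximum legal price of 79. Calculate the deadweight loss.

586.33

Demand slope = (82.5 − 105.5)/(59 − 13) = −0.5, so P = 112 − 0.5Q.
Supply slope = (98.65 − 82.55)/(59 − 13) = 0.35, so P = 78 + 0.35Q.
Competitive equilibrium: 112 − 0.5Q = 78 + 0.35Q → Q* = 40, P* = 92.
At the ceiling P = 79, quantity supplied = (79 − 78)/0.35 = 2.8571.
Willingness to pay at Q' = 2.8571: 112 − 0.5·2.8571 = 110.5715.
ΔQ = 40 − 2.8571 = 37.1429; wedge = 110.5715 − 79 = 31.5715.
DWL = ½ × 37.1429 × 31.5715 = 586.33.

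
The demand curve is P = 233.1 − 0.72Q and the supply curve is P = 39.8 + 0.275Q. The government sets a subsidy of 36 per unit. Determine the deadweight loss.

651.26

Competitive equilibrium: 233.1 − 0.72Q = 39.8 + 0.275Q → Q* = 194.2714, P* = 93.2246.
The subsidy lowers effective supply by 36: P = 3.8 + 0.275Q.
New quantity: 233.1 − 0.72Q = 3.8 + 0.275Q → Q' = 230.4523.
Overproduction ΔQ = 230.4523 − 194.2714 = 36.1809; wedge = subsidy = 36.
Deadweight loss = ½ × 36.1809 × 36 = 651.26.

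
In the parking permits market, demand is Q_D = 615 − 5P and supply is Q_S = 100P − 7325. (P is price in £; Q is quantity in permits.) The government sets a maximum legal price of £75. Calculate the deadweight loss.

In inverse form: demand P = 123 − 0.2Q, supply P = 73.25 + 0.01Q.
Competitive equilibrium: 123 − 0.2Q = 73.25 + 0.01Q → Q* = 236.9048, P* = 75.619.
At the ceiling P = 75, quantity supplied = (75 − 73.25)/0.01 = 175.
Willingness to pay at Q' = 175: 123 − 0.2·175 = 88.
ΔQ = 236.9048 − 175 = 61.9048; wedge = 88 − 75 = 13.
The triangle = ½ × 61.9048 × 13 = £402.38.

£402.38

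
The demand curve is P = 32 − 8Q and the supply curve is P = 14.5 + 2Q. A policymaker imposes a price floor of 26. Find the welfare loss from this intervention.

5

Competitive equilibrium: 32 − 8Q = 14.5 + 2Q → Q* = 1.75, P* = 18.
At the floor P = 26, quantity demanded = (32 − 26)/8 = 0.75.
Sellers' marginal cost at Q' = 0.75: 14.5 + 2·0.75 = 16.
ΔQ = 1.75 − 0.75 = 1; wedge = 26 − 16 = 10.
Deadweight loss = ½ × 1 × 10 = 5.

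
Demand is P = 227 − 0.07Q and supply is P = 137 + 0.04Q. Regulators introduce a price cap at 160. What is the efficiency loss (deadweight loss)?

Competitive equilibrium: 227 − 0.07Q = 137 + 0.04Q → Q* = 818.1818, P* = 169.7273.
At the ceiling P = 160, quantity supplied = (160 − 137)/0.04 = 575.
Willingness to pay at Q' = 575: 227 − 0.07·575 = 186.75.
ΔQ = 818.1818 − 575 = 243.1818; wedge = 186.75 − 160 = 26.75.
DWL = ½ × 243.1818 × 26.75 = 3252.56.

3252.56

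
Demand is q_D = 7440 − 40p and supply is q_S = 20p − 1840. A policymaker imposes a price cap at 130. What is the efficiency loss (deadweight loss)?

9126.67

In inverse form: demand p = 186 − 0.025q, supply p = 92 + 0.05q.
Competitive equilibrium: 186 − 0.025q = 92 + 0.05q → q* = 1253.3333, p* = 154.6667.
At the ceiling p = 130, quantity supplied = (130 − 92)/0.05 = 760.
Willingness to pay at q' = 760: 186 − 0.025·760 = 167.
Δq = 1253.3333 − 760 = 493.3333; wedge = 167 − 130 = 37.
Deadweight loss = ½ × 493.3333 × 37 = 9126.67.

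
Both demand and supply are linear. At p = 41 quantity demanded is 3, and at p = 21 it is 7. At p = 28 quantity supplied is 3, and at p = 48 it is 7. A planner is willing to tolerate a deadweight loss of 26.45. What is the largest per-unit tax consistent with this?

Demand slope = (21 − 41)/(7 − 3) = −5, so p = 56 − 5q.
Supply slope = (48 − 28)/(7 − 3) = 5, so p = 13 + 5q.
Competitive equilibrium: 56 − 5q = 13 + 5q → q* = 4.3, p* = 34.5.
A tax t gives Δq = t/10 and wedge t, so DWL = t²/20.
t²/20 = 26.45 → t² = 529 → t = 23.

23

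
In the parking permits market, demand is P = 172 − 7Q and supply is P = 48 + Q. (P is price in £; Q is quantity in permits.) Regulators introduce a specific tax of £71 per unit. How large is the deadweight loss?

Competitive equilibrium: 172 − 7Q = 48 + Q → Q* = 15.5, P* = 63.5.
With the tax, the buyer price exceeds the seller price by 71: (172 − 7Q) − (48 + Q) = 71 → Q' = 6.625.
ΔQ = 15.5 − 6.625 = 8.875; the wedge equals the tax, 71.
DWL = ½ × 8.875 × 71 = £315.06.

£315.06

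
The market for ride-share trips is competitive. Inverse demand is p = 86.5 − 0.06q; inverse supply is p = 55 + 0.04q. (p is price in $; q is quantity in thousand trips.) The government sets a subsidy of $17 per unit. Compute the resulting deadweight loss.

$1445 thousand

Competitive equilibrium: 86.5 − 0.06q = 55 + 0.04q → q* = 315, p* = 67.6.
The subsidy lowers effective supply by 17: p = 38 + 0.04q.
New quantity: 86.5 − 0.06q = 38 + 0.04q → q' = 485.
Overproduction Δq = 485 − 315 = 170; wedge = subsidy = 17.
DWL = ½ × 170 × 17 = $1445 thousand.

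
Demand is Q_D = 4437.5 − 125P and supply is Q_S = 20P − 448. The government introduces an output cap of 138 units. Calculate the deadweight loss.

In inverse form: demand P = 35.5 − 0.008Q, supply P = 22.4 + 0.05Q.
Competitive equilibrium: 35.5 − 0.008Q = 22.4 + 0.05Q → Q* = 225.8621, P* = 33.6931.
At Q = 138: demand price = 35.5 − 0.008·138 = 34.396; supply price = 22.4 + 0.05·138 = 29.3.
ΔQ = 225.8621 − 138 = 87.8621; wedge = 34.396 − 29.3 = 5.096.
DWL = ½ × 87.8621 × 5.096 = 223.87.

223.87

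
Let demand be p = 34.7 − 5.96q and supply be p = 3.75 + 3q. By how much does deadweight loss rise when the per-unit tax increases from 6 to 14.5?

Competitive equilibrium: 34.7 − 5.96q = 3.75 + 3q → q* = 3.4542, p* = 14.1127.
For a per-unit tax t: Δq = t/8.96, so DWL = ½·t·(t/8.96) = t²/17.92.
At t = 6: DWL = 2.009. At t = 14.5: DWL = 11.733.
Increase = 11.733 − 2.009 = 9.72.

9.72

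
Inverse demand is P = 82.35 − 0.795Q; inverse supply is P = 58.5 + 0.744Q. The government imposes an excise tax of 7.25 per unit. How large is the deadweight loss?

17.08

Competitive equilibrium: 82.35 − 0.795Q = 58.5 + 0.744Q → Q* = 15.4971, P* = 70.0298.
With the tax, the buyer price exceeds the seller price by 7.25: (82.35 − 0.795Q) − (58.5 + 0.744Q) = 7.25 → Q' = 10.7862.
ΔQ = 15.4971 − 10.7862 = 4.7109; the wedge equals the tax, 7.25.
Welfare loss = ½ × 4.7109 × 7.25 = 17.08.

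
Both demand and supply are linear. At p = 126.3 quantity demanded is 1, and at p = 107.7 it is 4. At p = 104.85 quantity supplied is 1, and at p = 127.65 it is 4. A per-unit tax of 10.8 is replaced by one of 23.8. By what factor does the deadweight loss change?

Demand slope = (107.7 − 126.3)/(4 − 1) = −6.2, so p = 132.5 − 6.2q.
Supply slope = (127.65 − 104.85)/(4 − 1) = 7.6, so p = 97.25 + 7.6q.
Competitive equilibrium: 132.5 − 6.2q = 97.25 + 7.6q → q* = 2.5543, p* = 116.663.
For a per-unit tax t: Δq = t/13.8, so DWL = ½·t·(t/13.8) = t²/27.6.
At t = 10.8: DWL = 4.226. At t = 23.8: DWL = 20.523.
Ratio = (23.8/10.8)² = 4.856.

4.856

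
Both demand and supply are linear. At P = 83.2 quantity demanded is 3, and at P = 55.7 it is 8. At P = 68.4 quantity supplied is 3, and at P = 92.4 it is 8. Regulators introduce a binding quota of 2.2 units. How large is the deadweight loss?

Demand slope = (55.7 − 83.2)/(8 − 3) = −5.5, so P = 99.7 − 5.5Q.
Supply slope = (92.4 − 68.4)/(8 − 3) = 4.8, so P = 54 + 4.8Q.
Competitive equilibrium: 99.7 − 5.5Q = 54 + 4.8Q → Q* = 4.4369, P* = 75.2971.
At Q = 2.2: demand price = 99.7 − 5.5·2.2 = 87.6; supply price = 54 + 4.8·2.2 = 64.56.
ΔQ = 4.4369 − 2.2 = 2.2369; wedge = 87.6 − 64.56 = 23.04.
The triangle = ½ × 2.2369 × 23.04 = 25.77.

25.77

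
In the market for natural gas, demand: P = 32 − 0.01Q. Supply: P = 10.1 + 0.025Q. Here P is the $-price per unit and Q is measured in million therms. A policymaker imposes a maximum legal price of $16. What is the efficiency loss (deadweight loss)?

Competitive equilibrium: 32 − 0.01Q = 10.1 + 0.025Q → Q* = 625.7143, P* = 25.7429.
At the ceiling P = 16, quantity supplied = (16 − 10.1)/0.025 = 236.
Willingness to pay at Q' = 236: 32 − 0.01·236 = 29.64.
ΔQ = 625.7143 − 236 = 389.7143; wedge = 29.64 − 16 = 13.64.
DWL = ½ × 389.7143 × 13.64 = $2657.85 million.

$2657.85 million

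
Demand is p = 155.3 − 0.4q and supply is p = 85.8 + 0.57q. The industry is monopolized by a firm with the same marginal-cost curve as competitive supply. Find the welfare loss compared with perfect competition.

Competitive equilibrium: 155.3 − 0.4q = 85.8 + 0.57q → q* = 71.6495, p* = 126.6402.
Marginal revenue: MR = 155.3 − 0.8q. Set MR = MC: 155.3 − 0.8q = 85.8 + 0.57q → q_m = 50.7299.
Price p_m = 155.3 − 0.4·50.7299 = 135.008; MC(q_m) = 85.8 + 0.57·50.7299 = 114.716.
Competitive q* = 71.6495, so Δq = 20.9196; wedge = 135.008 − 114.716 = 20.292.
DWL = ½ × 20.9196 × 20.292 = 212.25.

212.25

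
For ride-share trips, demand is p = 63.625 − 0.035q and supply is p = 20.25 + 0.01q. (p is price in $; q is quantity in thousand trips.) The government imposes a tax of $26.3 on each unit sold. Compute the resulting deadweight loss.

$7685.44 thousand

Competitive equilibrium: 63.625 − 0.035q = 20.25 + 0.01q → q* = 963.88889, p* = 29.88889.
With the tax, the buyer price exceeds the seller price by 26.3: (63.625 − 0.035q) − (20.25 + 0.01q) = 26.3 → q' = 379.44444.
Δq = 963.88889 − 379.44444 = 584.44445; the wedge equals the tax, 26.3.
Welfare loss = ½ × 584.44445 × 26.3 = $7685.44 thousand.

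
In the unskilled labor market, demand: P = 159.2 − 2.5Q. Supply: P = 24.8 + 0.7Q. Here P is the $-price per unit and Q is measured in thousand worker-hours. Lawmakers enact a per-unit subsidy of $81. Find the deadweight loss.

$1025.16 thousand

Competitive equilibrium: 159.2 − 2.5Q = 24.8 + 0.7Q → Q* = 42, P* = 54.2.
The subsidy lowers effective supply by 81: P = 0.7Q − 56.2.
New quantity: 159.2 − 2.5Q = 0.7Q − 56.2 → Q' = 67.3125.
Overproduction ΔQ = 67.3125 − 42 = 25.3125; wedge = subsidy = 81.
Deadweight loss = ½ × 25.3125 × 81 = $1025.16 thousand.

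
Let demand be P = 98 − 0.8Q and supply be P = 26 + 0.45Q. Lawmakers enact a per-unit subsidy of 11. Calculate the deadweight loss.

48.40

Competitive equilibrium: 98 − 0.8Q = 26 + 0.45Q → Q* = 57.6, P* = 51.92.
The subsidy lowers effective supply by 11: P = 15 + 0.45Q.
New quantity: 98 − 0.8Q = 15 + 0.45Q → Q' = 66.4.
Overproduction ΔQ = 66.4 − 57.6 = 8.8; wedge = subsidy = 11.
The triangle = ½ × 8.8 × 11 = 48.40.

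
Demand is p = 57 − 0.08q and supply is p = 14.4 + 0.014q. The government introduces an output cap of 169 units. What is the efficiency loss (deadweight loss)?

3795.95

Competitive equilibrium: 57 − 0.08q = 14.4 + 0.014q → q* = 453.1915, p* = 20.7447.
At q = 169: demand price = 57 − 0.08·169 = 43.48; supply price = 14.4 + 0.014·169 = 16.766.
Δq = 453.1915 − 169 = 284.1915; wedge = 43.48 − 16.766 = 26.714.
Deadweight loss = ½ × 284.1915 × 26.714 = 3795.95.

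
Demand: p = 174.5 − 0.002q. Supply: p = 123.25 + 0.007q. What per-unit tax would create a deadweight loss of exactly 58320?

32.4

Competitive equilibrium: 174.5 − 0.002q = 123.25 + 0.007q → q* = 5694.4444, p* = 163.1111.
A tax t gives Δq = t/0.009 and wedge t, so DWL = t²/0.018.
t²/0.018 = 58320 → t² = 1049.76 → t = 32.4.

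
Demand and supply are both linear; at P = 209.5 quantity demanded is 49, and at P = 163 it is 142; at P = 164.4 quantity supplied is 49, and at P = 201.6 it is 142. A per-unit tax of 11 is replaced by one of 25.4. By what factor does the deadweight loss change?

5.332

Demand slope = (163 − 209.5)/(142 − 49) = −0.5, so P = 234 − 0.5Q.
Supply slope = (201.6 − 164.4)/(142 − 49) = 0.4, so P = 144.8 + 0.4Q.
Competitive equilibrium: 234 − 0.5Q = 144.8 + 0.4Q → Q* = 99.1111, P* = 184.4444.
For a per-unit tax t: ΔQ = t/0.9, so DWL = ½·t·(t/0.9) = t²/1.8.
At t = 11: DWL = 67.222. At t = 25.4: DWL = 358.422.
Ratio = (25.4/11)² = 5.332.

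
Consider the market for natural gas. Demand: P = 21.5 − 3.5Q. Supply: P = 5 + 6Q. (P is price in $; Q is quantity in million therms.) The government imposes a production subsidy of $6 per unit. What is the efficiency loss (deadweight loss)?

$1.89 million

Competitive equilibrium: 21.5 − 3.5Q = 5 + 6Q → Q* = 1.7368, P* = 15.4211.
The subsidy lowers effective supply by 6: P = 6Q − 1.
New quantity: 21.5 − 3.5Q = 6Q − 1 → Q' = 2.3684.
Overproduction ΔQ = 2.3684 − 1.7368 = 0.6316; wedge = subsidy = 6.
DWL = ½ × 0.6316 × 6 = $1.89 million.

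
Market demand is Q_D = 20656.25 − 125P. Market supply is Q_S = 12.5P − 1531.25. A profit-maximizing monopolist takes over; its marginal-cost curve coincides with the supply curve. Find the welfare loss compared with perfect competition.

In inverse form: demand P = 165.25 − 0.008Q, supply P = 122.5 + 0.08Q.
Competitive equilibrium: 165.25 − 0.008Q = 122.5 + 0.08Q → Q* = 485.7955, P* = 161.3636.
Marginal revenue: MR = 165.25 − 0.016Q. Set MR = MC: 165.25 − 0.016Q = 122.5 + 0.08Q → Q_m = 445.3125.
Price P_m = 165.25 − 0.008·445.3125 = 161.6875; MC(Q_m) = 122.5 + 0.08·445.3125 = 158.125.
Competitive Q* = 485.7955, so ΔQ = 40.483; wedge = 161.6875 − 158.125 = 3.5625.
Deadweight loss = ½ × 40.483 × 3.5625 = 72.11.

72.11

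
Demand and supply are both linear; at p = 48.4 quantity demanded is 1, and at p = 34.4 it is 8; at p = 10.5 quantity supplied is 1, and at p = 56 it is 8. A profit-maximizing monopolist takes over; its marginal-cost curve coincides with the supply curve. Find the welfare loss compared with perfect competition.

Demand slope = (34.4 − 48.4)/(8 − 1) = −2, so p = 50.4 − 2q.
Supply slope = (56 − 10.5)/(8 − 1) = 6.5, so p = 4 + 6.5q.
Competitive equilibrium: 50.4 − 2q = 4 + 6.5q → q* = 5.45882, p* = 39.48235.
Marginal revenue: MR = 50.4 − 4q. Set MR = MC: 50.4 − 4q = 4 + 6.5q → q_m = 4.41905.
Price p_m = 50.4 − 2·4.41905 = 41.5619; MC(q_m) = 4 + 6.5·4.41905 = 32.72383.
Competitive q* = 5.45882, so Δq = 1.03977; wedge = 41.5619 − 32.72383 = 8.83807.
Welfare loss = ½ × 1.03977 × 8.83807 = 4.59.

4.59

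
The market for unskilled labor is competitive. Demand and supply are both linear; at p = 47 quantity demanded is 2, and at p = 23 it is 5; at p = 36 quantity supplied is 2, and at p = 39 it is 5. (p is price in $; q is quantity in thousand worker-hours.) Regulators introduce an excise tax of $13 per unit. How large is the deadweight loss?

$9.39 thousand

Demand slope = (23 − 47)/(5 − 2) = −8, so p = 63 − 8q.
Supply slope = (39 − 36)/(5 − 2) = 1, so p = 34 + q.
Competitive equilibrium: 63 − 8q = 34 + q → q* = 3.2222, p* = 37.2222.
With the tax, the buyer price exceeds the seller price by 13: (63 − 8q) − (34 + q) = 13 → q' = 1.7778.
Δq = 3.2222 − 1.7778 = 1.4444; the wedge equals the tax, 13.
DWL = ½ × 1.4444 × 13 = $9.39 thousand.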